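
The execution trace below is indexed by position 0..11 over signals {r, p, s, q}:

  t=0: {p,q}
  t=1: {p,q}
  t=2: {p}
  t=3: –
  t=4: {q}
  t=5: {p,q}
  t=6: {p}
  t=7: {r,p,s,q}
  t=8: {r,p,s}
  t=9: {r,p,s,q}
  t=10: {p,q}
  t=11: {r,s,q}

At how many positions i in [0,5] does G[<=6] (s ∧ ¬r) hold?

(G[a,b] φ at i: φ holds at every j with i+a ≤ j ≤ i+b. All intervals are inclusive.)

0

Evaluate at each i in [0,5]:
  i=0: ✗ (fails at j=0)
  i=1: ✗ (fails at j=1)
  i=2: ✗ (fails at j=2)
  i=3: ✗ (fails at j=3)
  i=4: ✗ (fails at j=4)
  i=5: ✗ (fails at j=5)
Positions where it holds: {} → 0.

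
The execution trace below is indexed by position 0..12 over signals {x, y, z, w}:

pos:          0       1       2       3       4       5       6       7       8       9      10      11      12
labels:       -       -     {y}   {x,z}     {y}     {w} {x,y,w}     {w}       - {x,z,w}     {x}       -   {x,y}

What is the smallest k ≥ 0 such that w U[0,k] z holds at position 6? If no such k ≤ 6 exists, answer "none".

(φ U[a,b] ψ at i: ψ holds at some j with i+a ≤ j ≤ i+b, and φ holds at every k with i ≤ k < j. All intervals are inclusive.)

none

Need earliest j ≥ 6 with z, and w at every k in [6,j-1].
  j=6: rhs fails.
  j=7: rhs fails.
  j=8: rhs fails.
  j=9: rhs holds but lhs fails at k=8.
  j=10: rhs fails.
  j=11: rhs fails.
  j=12: rhs fails.
No witness within the range → none.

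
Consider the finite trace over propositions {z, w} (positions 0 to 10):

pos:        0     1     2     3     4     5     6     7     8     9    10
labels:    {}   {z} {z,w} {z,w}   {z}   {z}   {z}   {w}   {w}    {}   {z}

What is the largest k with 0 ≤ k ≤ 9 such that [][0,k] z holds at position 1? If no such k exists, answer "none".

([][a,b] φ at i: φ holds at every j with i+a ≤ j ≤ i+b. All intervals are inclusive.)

5

z must hold from j=1 onward; find where it first fails.
  j=1: holds
  j=2: holds
  j=3: holds
  j=4: holds
  j=5: holds
  j=6: holds
  j=7: fails
Holds on [1,6], so largest k = 5.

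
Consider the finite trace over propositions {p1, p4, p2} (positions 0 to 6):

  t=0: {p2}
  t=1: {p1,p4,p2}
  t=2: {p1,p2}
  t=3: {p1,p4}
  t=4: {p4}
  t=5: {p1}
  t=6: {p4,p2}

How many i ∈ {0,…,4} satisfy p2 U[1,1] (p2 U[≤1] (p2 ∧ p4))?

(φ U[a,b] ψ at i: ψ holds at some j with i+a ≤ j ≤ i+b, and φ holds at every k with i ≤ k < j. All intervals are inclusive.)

1

Evaluate at each i in [0,4]:
  i=0: ✓ (rhs at j=1; lhs holds on [0,0])
  i=1: ✗ (no rhs in [2,2])
  i=2: ✗ (no rhs in [3,3])
  i=3: ✗ (no rhs in [4,4])
  i=4: ✗ (no rhs in [5,5])
Positions where it holds: {0} → 1.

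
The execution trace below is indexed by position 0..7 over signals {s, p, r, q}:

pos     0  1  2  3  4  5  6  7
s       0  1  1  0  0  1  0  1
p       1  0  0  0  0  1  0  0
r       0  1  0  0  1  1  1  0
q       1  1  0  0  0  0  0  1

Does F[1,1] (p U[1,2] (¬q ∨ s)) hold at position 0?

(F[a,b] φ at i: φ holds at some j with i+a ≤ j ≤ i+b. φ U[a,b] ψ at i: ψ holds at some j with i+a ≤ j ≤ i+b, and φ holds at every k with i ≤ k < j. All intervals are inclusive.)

Does not hold

Check (p U[1,2] (¬q ∨ s)) at each j in [1,1]:
  j=1: fails
No position in the window satisfies it → formula fails.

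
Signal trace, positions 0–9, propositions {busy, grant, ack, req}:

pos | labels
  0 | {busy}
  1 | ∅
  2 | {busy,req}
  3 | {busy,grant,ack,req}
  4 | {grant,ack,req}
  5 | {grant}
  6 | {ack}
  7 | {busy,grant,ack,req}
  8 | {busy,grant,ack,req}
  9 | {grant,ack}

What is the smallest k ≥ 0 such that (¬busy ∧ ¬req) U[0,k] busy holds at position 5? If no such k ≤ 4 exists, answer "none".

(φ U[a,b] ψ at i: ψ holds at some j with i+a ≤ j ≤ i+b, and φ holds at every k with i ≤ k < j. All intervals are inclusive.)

Need earliest j ≥ 5 with busy, and (¬busy ∧ ¬req) at every k in [5,j-1].
  j=5: rhs fails.
  j=6: rhs fails.
  j=7: rhs holds; lhs holds on [5,6]. k = 2.

2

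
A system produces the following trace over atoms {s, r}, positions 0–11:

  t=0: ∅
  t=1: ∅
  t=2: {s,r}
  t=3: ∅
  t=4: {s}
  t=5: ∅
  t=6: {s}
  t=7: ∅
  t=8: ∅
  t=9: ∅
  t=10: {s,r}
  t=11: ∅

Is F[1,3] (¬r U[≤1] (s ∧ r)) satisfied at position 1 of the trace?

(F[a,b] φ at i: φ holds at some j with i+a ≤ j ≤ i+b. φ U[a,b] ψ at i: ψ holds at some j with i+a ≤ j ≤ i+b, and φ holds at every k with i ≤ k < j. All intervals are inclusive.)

True

Check (¬r U[≤1] (s ∧ r)) at each j in [2,4]:
  j=2: holds
  j=3: fails
  j=4: fails
Found at j=2 → formula holds.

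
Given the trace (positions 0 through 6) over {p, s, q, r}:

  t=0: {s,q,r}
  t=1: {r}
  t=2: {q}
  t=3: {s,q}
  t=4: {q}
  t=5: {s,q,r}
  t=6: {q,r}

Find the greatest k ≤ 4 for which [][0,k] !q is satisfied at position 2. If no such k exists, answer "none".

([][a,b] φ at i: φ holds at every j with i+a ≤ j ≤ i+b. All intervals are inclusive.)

none

!q must hold from j=2 onward; find where it first fails.
  j=2: fails → no k works.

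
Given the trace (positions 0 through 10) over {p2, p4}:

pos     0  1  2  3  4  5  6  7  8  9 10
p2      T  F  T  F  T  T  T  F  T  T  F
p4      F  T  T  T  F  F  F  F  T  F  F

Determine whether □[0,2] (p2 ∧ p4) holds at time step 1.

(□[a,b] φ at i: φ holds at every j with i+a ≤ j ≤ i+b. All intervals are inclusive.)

Check (p2 ∧ p4) at every j in [1,3]:
  j=1: false
  j=2: true
  j=3: false
Fails at j=1 → formula fails.

False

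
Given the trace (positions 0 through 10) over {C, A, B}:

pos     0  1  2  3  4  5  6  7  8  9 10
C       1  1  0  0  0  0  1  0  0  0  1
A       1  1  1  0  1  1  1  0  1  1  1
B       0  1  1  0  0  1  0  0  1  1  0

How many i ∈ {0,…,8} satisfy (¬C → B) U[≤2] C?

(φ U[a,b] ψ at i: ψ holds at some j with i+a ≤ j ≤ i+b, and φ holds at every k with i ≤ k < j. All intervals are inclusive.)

Evaluate at each i in [0,8]:
  i=0: ✓ (rhs at j=0)
  i=1: ✓ (rhs at j=1)
  i=2: ✗ (no rhs in [2,4])
  i=3: ✗ (no rhs in [3,5])
  i=4: ✗ (lhs fails at k=4 before rhs at j=6)
  i=5: ✓ (rhs at j=6; lhs holds on [5,5])
  i=6: ✓ (rhs at j=6)
  i=7: ✗ (no rhs in [7,9])
  i=8: ✓ (rhs at j=10; lhs holds on [8,9])
Positions where it holds: {0, 1, 5, 6, 8} → 5.

5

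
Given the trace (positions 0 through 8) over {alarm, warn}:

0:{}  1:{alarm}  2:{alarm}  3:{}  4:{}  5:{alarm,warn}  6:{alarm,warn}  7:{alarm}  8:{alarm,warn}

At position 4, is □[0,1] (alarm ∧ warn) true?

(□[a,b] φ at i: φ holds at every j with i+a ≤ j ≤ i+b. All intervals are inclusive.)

Check (alarm ∧ warn) at every j in [4,5]:
  j=4: false
  j=5: true
Fails at j=4 → formula fails.

False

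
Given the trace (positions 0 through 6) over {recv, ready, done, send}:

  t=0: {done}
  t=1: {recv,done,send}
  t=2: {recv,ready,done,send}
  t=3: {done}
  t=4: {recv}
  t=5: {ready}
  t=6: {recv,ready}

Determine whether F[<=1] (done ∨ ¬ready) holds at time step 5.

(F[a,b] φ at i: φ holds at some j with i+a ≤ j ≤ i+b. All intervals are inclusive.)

Check (done ∨ ¬ready) at each j in [5,6]:
  j=5: false
  j=6: false
No position in the window satisfies it → formula fails.

False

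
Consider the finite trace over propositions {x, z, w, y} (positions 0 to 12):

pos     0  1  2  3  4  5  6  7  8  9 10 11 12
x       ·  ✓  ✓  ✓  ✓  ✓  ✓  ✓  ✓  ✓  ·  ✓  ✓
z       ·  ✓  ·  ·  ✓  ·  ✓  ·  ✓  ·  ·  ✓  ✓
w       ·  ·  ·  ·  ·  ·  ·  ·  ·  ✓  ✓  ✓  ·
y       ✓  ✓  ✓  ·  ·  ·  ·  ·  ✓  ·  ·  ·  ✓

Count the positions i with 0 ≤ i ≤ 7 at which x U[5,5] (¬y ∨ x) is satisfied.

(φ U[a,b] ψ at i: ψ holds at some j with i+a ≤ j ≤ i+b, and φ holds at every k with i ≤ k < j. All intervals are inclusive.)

5

Evaluate at each i in [0,7]:
  i=0: ✗ (lhs fails at k=0 before rhs at j=5)
  i=1: ✓ (rhs at j=6; lhs holds on [1,5])
  i=2: ✓ (rhs at j=7; lhs holds on [2,6])
  i=3: ✓ (rhs at j=8; lhs holds on [3,7])
  i=4: ✓ (rhs at j=9; lhs holds on [4,8])
  i=5: ✓ (rhs at j=10; lhs holds on [5,9])
  i=6: ✗ (lhs fails at k=10 before rhs at j=11)
  i=7: ✗ (lhs fails at k=10 before rhs at j=12)
Positions where it holds: {1, 2, 3, 4, 5} → 5.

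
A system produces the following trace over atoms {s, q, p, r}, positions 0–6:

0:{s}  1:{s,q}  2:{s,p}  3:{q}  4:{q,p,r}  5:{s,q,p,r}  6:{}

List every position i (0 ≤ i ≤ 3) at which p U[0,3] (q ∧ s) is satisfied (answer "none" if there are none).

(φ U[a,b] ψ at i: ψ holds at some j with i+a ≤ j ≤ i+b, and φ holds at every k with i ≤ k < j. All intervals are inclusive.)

1

Evaluate at each i in [0,3]:
  i=0: ✗ (lhs fails at k=0 before rhs at j=1)
  i=1: ✓ (rhs at j=1)
  i=2: ✗ (lhs fails at k=3 before rhs at j=5)
  i=3: ✗ (lhs fails at k=3 before rhs at j=5)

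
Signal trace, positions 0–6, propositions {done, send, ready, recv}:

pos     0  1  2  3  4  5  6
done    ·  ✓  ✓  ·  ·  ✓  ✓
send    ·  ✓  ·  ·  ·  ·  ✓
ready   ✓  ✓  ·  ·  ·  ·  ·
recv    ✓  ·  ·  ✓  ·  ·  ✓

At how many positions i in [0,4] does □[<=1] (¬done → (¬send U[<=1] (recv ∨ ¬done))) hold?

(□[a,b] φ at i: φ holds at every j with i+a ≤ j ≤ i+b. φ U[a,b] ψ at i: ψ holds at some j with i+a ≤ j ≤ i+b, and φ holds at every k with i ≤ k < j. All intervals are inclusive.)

Evaluate at each i in [0,4]:
  i=0: ✓ (all of [0,1])
  i=1: ✓ (all of [1,2])
  i=2: ✓ (all of [2,3])
  i=3: ✓ (all of [3,4])
  i=4: ✓ (all of [4,5])
Positions where it holds: {0, 1, 2, 3, 4} → 5.

5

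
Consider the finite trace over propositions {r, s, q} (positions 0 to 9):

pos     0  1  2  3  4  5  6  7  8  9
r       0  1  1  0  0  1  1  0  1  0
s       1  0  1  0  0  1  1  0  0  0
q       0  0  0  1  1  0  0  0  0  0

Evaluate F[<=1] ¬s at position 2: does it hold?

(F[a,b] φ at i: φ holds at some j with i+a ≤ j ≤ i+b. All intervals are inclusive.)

Check ¬s at each j in [2,3]:
  j=2: false
  j=3: true
Found at j=3 → formula holds.

True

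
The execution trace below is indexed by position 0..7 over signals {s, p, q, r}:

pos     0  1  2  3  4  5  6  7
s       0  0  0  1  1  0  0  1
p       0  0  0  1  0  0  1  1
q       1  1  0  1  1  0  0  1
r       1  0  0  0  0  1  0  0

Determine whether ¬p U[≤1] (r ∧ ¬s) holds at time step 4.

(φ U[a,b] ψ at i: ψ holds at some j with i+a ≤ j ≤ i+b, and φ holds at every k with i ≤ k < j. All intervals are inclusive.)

Need some j in [4,5] with (r ∧ ¬s), and ¬p at every k in [4,j-1].
  j=4: (r ∧ ¬s) false.
  j=5: (r ∧ ¬s) holds; ¬p holds at every k in [4,4] → satisfied.

True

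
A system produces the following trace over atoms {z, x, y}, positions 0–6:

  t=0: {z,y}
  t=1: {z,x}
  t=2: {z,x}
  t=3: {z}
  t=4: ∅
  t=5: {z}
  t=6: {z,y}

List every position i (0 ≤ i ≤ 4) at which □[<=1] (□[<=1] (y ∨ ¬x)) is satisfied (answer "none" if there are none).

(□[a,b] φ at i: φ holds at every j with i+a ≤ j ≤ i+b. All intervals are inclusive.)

3, 4

Evaluate at each i in [0,4]:
  i=0: ✗ (fails at j=0)
  i=1: ✗ (fails at j=1)
  i=2: ✗ (fails at j=2)
  i=3: ✓ (all of [3,4])
  i=4: ✓ (all of [4,5])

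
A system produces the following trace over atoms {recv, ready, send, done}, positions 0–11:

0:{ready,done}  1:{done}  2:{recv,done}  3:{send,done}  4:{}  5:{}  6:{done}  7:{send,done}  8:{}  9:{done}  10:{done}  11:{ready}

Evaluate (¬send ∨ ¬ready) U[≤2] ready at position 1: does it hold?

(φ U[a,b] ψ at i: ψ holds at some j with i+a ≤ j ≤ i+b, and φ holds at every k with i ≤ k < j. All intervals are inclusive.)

Need some j in [1,3] with ready, and (¬send ∨ ¬ready) at every k in [1,j-1].
  j=1: ready false.
  j=2: ready false.
  j=3: ready false.
No j in the window works → until fails.

Does not hold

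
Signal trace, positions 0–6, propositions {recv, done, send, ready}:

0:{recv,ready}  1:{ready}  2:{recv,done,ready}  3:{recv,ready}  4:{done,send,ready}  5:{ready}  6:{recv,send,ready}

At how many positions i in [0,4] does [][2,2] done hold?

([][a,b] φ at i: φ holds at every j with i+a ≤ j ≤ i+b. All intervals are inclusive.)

Evaluate at each i in [0,4]:
  i=0: ✓ (all of [2,2])
  i=1: ✗ (fails at j=3)
  i=2: ✓ (all of [4,4])
  i=3: ✗ (fails at j=5)
  i=4: ✗ (fails at j=6)
Positions where it holds: {0, 2} → 2.

2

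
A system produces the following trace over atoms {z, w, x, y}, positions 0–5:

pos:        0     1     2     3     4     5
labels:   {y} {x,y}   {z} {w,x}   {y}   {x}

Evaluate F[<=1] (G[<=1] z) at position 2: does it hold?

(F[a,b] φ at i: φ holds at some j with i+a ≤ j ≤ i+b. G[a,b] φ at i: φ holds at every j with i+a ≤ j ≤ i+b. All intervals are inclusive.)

Check G[<=1] z at each j in [2,3]:
  j=2: fails at 3
  j=3: fails at 3
No position in the window satisfies it → formula fails.

No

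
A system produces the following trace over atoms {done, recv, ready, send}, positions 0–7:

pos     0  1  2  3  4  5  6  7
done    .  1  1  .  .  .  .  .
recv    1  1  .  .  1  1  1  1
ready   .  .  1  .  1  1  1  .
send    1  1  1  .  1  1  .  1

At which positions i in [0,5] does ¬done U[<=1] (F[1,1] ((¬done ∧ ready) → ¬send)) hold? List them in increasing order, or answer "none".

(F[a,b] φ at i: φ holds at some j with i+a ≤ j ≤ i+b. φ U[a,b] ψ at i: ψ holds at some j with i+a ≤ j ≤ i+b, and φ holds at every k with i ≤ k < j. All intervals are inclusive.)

0, 1, 2, 4, 5

Evaluate at each i in [0,5]:
  i=0: ✓ (rhs at j=0)
  i=1: ✓ (rhs at j=1)
  i=2: ✓ (rhs at j=2)
  i=3: ✗ (no rhs in [3,4])
  i=4: ✓ (rhs at j=5; lhs holds on [4,4])
  i=5: ✓ (rhs at j=5)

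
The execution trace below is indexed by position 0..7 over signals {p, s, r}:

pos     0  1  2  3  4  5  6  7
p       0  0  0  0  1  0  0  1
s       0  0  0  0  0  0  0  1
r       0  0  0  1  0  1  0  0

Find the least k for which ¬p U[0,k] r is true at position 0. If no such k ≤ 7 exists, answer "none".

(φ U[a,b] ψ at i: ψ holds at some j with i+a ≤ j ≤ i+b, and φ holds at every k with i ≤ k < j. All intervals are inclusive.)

3

Need earliest j ≥ 0 with r, and ¬p at every k in [0,j-1].
  j=0: rhs fails.
  j=1: rhs fails.
  j=2: rhs fails.
  j=3: rhs holds; lhs holds on [0,2]. k = 3.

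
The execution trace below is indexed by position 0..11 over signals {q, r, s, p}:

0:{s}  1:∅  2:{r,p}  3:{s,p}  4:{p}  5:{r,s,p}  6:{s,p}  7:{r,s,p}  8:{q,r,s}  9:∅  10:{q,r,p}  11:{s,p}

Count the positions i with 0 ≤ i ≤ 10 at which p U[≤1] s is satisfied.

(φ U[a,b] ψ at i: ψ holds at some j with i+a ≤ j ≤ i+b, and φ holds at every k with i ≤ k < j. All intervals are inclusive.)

Evaluate at each i in [0,10]:
  i=0: ✓ (rhs at j=0)
  i=1: ✗ (no rhs in [1,2])
  i=2: ✓ (rhs at j=3; lhs holds on [2,2])
  i=3: ✓ (rhs at j=3)
  i=4: ✓ (rhs at j=5; lhs holds on [4,4])
  i=5: ✓ (rhs at j=5)
  i=6: ✓ (rhs at j=6)
  i=7: ✓ (rhs at j=7)
  i=8: ✓ (rhs at j=8)
  i=9: ✗ (no rhs in [9,10])
  i=10: ✓ (rhs at j=11; lhs holds on [10,10])
Positions where it holds: {0, 2, 3, 4, 5, 6, 7, 8, 10} → 9.

9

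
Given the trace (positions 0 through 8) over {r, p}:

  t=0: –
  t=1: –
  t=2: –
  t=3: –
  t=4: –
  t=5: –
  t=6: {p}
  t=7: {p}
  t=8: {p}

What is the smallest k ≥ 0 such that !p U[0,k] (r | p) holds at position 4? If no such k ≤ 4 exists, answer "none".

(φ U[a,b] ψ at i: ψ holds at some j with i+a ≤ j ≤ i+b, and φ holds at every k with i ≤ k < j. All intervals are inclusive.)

Need earliest j ≥ 4 with (r | p), and !p at every k in [4,j-1].
  j=4: rhs fails.
  j=5: rhs fails.
  j=6: rhs holds; lhs holds on [4,5]. k = 2.

2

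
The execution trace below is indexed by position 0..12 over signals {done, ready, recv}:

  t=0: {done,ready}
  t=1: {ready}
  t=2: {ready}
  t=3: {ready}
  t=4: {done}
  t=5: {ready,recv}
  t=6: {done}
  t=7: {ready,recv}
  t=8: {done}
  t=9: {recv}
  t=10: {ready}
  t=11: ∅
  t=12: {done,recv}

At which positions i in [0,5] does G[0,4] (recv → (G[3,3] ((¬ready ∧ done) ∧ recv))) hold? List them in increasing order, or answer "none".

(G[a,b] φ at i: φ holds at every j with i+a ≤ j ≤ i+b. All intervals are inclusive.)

0

Evaluate at each i in [0,5]:
  i=0: ✓ (all of [0,4])
  i=1: ✗ (fails at j=5)
  i=2: ✗ (fails at j=5)
  i=3: ✗ (fails at j=5)
  i=4: ✗ (fails at j=5)
  i=5: ✗ (fails at j=5)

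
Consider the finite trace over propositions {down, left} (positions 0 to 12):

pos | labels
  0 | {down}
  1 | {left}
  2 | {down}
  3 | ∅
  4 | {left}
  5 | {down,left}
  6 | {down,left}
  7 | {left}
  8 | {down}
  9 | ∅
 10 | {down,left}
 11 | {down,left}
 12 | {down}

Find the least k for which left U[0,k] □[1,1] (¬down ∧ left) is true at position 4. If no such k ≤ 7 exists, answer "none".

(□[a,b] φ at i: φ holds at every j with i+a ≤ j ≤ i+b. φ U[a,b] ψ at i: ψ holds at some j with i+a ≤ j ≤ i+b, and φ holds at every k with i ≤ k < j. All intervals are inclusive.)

Need earliest j ≥ 4 with □[1,1] (¬down ∧ left), and left at every k in [4,j-1].
  j=4: rhs fails.
  j=5: rhs fails.
  j=6: rhs holds; lhs holds on [4,5]. k = 2.

2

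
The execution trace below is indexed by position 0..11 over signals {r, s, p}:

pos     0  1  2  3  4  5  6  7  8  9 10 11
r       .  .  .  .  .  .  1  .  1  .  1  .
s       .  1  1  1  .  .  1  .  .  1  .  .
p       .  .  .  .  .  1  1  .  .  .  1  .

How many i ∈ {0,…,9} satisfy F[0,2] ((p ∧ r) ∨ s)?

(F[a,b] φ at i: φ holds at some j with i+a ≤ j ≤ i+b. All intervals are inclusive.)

Evaluate at each i in [0,9]:
  i=0: ✓ (witness j=1)
  i=1: ✓ (witness j=1)
  i=2: ✓ (witness j=2)
  i=3: ✓ (witness j=3)
  i=4: ✓ (witness j=6)
  i=5: ✓ (witness j=6)
  i=6: ✓ (witness j=6)
  i=7: ✓ (witness j=9)
  i=8: ✓ (witness j=9)
  i=9: ✓ (witness j=9)
Positions where it holds: {0, 1, 2, 3, 4, 5, 6, 7, 8, 9} → 10.

10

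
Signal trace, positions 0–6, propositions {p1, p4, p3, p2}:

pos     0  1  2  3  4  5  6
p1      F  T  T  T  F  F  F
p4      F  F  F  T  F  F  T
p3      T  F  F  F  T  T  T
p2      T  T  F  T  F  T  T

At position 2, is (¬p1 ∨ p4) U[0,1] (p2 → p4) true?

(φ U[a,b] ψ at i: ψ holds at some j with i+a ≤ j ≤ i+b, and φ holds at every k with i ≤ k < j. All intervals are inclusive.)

Need some j in [2,3] with (p2 → p4), and (¬p1 ∨ p4) at every k in [2,j-1].
  j=2: (p2 → p4) holds; no prefix to check → satisfied.

Holds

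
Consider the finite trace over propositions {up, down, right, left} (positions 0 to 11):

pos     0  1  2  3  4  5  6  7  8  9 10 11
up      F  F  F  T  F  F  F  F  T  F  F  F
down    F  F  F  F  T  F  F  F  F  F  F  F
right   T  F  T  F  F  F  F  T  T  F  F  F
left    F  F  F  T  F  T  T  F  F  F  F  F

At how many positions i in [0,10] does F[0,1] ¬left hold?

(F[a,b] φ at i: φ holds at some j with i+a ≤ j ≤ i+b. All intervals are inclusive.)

10

Evaluate at each i in [0,10]:
  i=0: ✓ (witness j=0)
  i=1: ✓ (witness j=1)
  i=2: ✓ (witness j=2)
  i=3: ✓ (witness j=4)
  i=4: ✓ (witness j=4)
  i=5: ✗ (none in [5,6])
  i=6: ✓ (witness j=7)
  i=7: ✓ (witness j=7)
  i=8: ✓ (witness j=8)
  i=9: ✓ (witness j=9)
  i=10: ✓ (witness j=10)
Positions where it holds: {0, 1, 2, 3, 4, 6, 7, 8, 9, 10} → 10.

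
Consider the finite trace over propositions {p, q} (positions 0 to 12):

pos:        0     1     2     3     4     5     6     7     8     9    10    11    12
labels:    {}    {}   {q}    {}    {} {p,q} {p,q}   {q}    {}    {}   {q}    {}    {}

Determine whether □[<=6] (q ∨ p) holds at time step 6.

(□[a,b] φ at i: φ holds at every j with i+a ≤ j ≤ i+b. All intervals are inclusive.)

Check (q ∨ p) at every j in [6,12]:
  j=6: true
  j=7: true
  j=8: false
  j=9: false
  j=10: true
  j=11: false
  j=12: false
Fails at j=8 → formula fails.

False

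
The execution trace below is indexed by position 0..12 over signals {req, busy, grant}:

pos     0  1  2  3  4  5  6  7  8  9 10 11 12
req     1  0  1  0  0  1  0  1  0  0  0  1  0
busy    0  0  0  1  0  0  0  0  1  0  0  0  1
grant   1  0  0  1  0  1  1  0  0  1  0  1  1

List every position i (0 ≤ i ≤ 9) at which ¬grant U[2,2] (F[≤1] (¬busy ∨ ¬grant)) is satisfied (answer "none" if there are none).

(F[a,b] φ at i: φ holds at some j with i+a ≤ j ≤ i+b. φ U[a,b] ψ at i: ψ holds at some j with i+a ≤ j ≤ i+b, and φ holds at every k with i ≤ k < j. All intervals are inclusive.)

Evaluate at each i in [0,9]:
  i=0: ✗ (lhs fails at k=0 before rhs at j=2)
  i=1: ✓ (rhs at j=3; lhs holds on [1,2])
  i=2: ✗ (lhs fails at k=3 before rhs at j=4)
  i=3: ✗ (lhs fails at k=3 before rhs at j=5)
  i=4: ✗ (lhs fails at k=5 before rhs at j=6)
  i=5: ✗ (lhs fails at k=5 before rhs at j=7)
  i=6: ✗ (lhs fails at k=6 before rhs at j=8)
  i=7: ✓ (rhs at j=9; lhs holds on [7,8])
  i=8: ✗ (lhs fails at k=9 before rhs at j=10)
  i=9: ✗ (lhs fails at k=9 before rhs at j=11)

1, 7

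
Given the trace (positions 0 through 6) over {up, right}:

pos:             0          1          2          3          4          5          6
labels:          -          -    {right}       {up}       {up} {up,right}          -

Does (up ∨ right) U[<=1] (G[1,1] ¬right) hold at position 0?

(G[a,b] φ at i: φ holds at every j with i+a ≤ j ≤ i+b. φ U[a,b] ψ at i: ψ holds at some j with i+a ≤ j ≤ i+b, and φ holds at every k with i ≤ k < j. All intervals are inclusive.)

Holds

Need some j in [0,1] with G[1,1] ¬right, and (up ∨ right) at every k in [0,j-1].
  j=0: G[1,1] ¬right holds; no prefix to check → satisfied.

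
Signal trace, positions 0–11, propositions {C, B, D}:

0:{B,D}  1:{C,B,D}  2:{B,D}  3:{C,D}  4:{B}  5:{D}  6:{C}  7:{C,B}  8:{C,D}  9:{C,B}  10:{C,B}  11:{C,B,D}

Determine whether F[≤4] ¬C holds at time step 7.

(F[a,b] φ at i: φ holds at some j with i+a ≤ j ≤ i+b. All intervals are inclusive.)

Does not hold

Check ¬C at each j in [7,11]:
  j=7: false
  j=8: false
  j=9: false
  j=10: false
  j=11: false
No position in the window satisfies it → formula fails.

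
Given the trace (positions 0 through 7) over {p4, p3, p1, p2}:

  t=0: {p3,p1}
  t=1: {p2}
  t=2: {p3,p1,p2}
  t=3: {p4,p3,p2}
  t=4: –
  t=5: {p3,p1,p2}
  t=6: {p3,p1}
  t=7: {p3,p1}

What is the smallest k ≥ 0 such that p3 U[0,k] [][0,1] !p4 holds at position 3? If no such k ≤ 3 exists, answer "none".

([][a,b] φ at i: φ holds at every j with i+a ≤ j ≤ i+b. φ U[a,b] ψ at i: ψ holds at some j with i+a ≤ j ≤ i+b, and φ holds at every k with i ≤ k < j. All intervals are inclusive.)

Need earliest j ≥ 3 with [][0,1] !p4, and p3 at every k in [3,j-1].
  j=3: rhs fails.
  j=4: rhs holds; lhs holds on [3,3]. k = 1.

1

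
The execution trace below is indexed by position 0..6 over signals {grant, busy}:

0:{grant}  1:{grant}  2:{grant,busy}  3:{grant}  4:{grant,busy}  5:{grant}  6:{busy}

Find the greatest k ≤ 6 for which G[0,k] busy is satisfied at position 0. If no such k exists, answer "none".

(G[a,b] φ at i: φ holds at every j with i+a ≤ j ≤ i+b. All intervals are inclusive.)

busy must hold from j=0 onward; find where it first fails.
  j=0: fails → no k works.

none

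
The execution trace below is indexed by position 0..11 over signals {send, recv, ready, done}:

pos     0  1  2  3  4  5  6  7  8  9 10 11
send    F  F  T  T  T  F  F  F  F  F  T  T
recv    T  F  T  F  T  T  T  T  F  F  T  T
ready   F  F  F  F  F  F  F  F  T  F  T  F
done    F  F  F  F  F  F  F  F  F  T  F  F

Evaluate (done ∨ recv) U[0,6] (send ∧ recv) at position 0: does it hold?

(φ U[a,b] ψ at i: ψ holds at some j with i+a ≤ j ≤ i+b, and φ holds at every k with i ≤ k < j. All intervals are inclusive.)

Does not hold

Need some j in [0,6] with (send ∧ recv), and (done ∨ recv) at every k in [0,j-1].
  j=0: (send ∧ recv) false.
  j=1: (send ∧ recv) false.
  j=2: (send ∧ recv) holds, but (done ∨ recv) fails at k=1 → not this j.
  j=3: (send ∧ recv) false.
  j=4: (send ∧ recv) holds, but (done ∨ recv) fails at k=1 → not this j.
  j=5: (send ∧ recv) false.
  j=6: (send ∧ recv) false.
No j in the window works → until fails.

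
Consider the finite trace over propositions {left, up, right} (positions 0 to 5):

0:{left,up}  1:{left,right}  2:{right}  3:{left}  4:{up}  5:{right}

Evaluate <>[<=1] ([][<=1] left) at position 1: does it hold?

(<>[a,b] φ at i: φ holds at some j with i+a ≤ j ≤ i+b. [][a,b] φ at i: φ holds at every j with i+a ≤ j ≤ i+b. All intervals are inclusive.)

Check [][<=1] left at each j in [1,2]:
  j=1: fails at 2
  j=2: fails at 2
No position in the window satisfies it → formula fails.

Does not hold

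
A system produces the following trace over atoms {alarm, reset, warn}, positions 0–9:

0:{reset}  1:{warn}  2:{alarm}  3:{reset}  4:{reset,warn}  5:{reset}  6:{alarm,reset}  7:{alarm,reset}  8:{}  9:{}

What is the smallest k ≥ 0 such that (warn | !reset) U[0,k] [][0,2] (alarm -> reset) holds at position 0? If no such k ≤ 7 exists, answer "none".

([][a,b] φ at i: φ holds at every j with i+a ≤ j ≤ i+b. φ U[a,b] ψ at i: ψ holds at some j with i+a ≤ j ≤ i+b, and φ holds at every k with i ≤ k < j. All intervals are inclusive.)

none

Need earliest j ≥ 0 with [][0,2] (alarm -> reset), and (warn | !reset) at every k in [0,j-1].
  j=0: rhs fails.
  j=1: rhs fails.
  j=2: rhs fails.
  j=3: rhs holds but lhs fails at k=0.
  j=4: rhs holds but lhs fails at k=0.
  j=5: rhs holds but lhs fails at k=0.
  j=6: rhs holds but lhs fails at k=0.
  j=7: rhs holds but lhs fails at k=0.
No witness within the range → none.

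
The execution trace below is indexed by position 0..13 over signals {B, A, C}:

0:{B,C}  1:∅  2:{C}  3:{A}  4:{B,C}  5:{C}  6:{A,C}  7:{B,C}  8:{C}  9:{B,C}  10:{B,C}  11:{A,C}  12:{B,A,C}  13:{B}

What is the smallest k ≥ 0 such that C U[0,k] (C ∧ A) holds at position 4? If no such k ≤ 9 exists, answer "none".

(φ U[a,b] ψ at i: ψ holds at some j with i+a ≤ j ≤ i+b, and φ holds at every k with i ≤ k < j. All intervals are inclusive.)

Need earliest j ≥ 4 with (C ∧ A), and C at every k in [4,j-1].
  j=4: rhs fails.
  j=5: rhs fails.
  j=6: rhs holds; lhs holds on [4,5]. k = 2.

2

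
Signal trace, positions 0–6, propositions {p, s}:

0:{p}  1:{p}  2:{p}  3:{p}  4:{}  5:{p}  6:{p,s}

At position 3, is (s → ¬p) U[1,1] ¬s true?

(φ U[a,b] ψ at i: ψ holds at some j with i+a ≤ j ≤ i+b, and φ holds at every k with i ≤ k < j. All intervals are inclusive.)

Holds

Need some j in [4,4] with ¬s, and (s → ¬p) at every k in [3,j-1].
  j=4: ¬s holds; (s → ¬p) holds at every k in [3,3] → satisfied.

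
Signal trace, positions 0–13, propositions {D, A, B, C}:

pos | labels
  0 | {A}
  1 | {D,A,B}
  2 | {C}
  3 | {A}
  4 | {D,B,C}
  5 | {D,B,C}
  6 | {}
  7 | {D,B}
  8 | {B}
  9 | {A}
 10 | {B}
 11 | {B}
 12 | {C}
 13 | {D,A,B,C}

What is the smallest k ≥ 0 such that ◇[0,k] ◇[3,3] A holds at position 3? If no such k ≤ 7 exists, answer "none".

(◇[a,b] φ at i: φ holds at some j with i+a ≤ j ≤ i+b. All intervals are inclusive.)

Scan j = 3,4,… for ◇[3,3] A:
  j=3: fails
  j=4: fails
  j=5: fails
  j=6: holds
First hit at j=6, so smallest k = 6-3 = 3.

3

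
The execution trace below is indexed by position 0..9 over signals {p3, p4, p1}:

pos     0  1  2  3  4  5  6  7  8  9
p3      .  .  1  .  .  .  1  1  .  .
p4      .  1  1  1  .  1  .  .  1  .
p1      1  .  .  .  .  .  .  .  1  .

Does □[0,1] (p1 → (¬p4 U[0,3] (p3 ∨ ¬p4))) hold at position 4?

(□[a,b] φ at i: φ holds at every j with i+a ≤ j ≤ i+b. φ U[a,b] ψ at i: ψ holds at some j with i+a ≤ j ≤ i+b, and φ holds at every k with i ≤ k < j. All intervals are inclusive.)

Check (p1 → (¬p4 U[0,3] (p3 ∨ ¬p4))) at every j in [4,5]:
  j=4: antecedent false → ✓
  j=5: antecedent false → ✓
All positions satisfy it → formula holds.

Holds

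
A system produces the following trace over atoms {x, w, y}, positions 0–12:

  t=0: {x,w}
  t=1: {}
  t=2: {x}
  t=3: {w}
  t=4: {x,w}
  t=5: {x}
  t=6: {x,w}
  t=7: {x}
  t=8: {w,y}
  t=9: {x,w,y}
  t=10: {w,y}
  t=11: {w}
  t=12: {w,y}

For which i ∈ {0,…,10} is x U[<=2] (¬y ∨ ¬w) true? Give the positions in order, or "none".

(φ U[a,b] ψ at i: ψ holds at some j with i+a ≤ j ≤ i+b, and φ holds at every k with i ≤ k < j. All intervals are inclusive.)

Evaluate at each i in [0,10]:
  i=0: ✓ (rhs at j=0)
  i=1: ✓ (rhs at j=1)
  i=2: ✓ (rhs at j=2)
  i=3: ✓ (rhs at j=3)
  i=4: ✓ (rhs at j=4)
  i=5: ✓ (rhs at j=5)
  i=6: ✓ (rhs at j=6)
  i=7: ✓ (rhs at j=7)
  i=8: ✗ (no rhs in [8,10])
  i=9: ✗ (lhs fails at k=10 before rhs at j=11)
  i=10: ✗ (lhs fails at k=10 before rhs at j=11)

0, 1, 2, 3, 4, 5, 6, 7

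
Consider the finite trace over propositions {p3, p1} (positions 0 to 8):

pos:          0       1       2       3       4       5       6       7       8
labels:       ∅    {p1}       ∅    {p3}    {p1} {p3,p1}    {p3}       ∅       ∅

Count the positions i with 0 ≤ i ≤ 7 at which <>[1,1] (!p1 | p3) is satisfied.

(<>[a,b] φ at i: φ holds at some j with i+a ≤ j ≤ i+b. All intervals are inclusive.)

6

Evaluate at each i in [0,7]:
  i=0: ✗ (none in [1,1])
  i=1: ✓ (witness j=2)
  i=2: ✓ (witness j=3)
  i=3: ✗ (none in [4,4])
  i=4: ✓ (witness j=5)
  i=5: ✓ (witness j=6)
  i=6: ✓ (witness j=7)
  i=7: ✓ (witness j=8)
Positions where it holds: {1, 2, 4, 5, 6, 7} → 6.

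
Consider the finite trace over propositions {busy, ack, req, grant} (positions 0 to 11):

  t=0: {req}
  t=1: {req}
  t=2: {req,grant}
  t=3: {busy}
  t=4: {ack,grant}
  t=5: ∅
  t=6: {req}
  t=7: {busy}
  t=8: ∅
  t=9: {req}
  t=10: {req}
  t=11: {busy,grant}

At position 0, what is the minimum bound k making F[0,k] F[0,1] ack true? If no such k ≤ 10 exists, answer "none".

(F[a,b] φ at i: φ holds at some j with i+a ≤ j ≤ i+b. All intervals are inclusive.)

3

Scan j = 0,1,… for F[0,1] ack:
  j=0: fails
  j=1: fails
  j=2: fails
  j=3: holds
First hit at j=3, so smallest k = 3-0 = 3.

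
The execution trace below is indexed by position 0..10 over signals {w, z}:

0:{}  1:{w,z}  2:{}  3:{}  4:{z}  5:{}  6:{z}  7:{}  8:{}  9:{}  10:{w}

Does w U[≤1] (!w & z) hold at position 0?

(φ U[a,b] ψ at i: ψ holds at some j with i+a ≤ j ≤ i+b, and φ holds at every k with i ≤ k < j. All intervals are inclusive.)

Need some j in [0,1] with (!w & z), and w at every k in [0,j-1].
  j=0: (!w & z) false.
  j=1: (!w & z) false.
No j in the window works → until fails.

No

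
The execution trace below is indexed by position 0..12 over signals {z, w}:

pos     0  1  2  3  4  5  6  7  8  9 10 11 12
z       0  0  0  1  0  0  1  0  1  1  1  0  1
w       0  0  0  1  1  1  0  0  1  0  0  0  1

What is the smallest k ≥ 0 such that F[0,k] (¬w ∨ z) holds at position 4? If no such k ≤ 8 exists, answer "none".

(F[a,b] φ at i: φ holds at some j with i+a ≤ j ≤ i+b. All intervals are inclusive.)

Scan j = 4,5,… for (¬w ∨ z):
  j=4: fails
  j=5: fails
  j=6: holds
First hit at j=6, so smallest k = 6-4 = 2.

2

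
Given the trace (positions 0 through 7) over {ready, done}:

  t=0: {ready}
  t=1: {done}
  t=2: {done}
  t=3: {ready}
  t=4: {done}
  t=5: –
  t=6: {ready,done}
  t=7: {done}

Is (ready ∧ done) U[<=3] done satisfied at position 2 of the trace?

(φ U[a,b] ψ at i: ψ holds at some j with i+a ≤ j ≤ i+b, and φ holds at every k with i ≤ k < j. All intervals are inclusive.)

Need some j in [2,5] with done, and (ready ∧ done) at every k in [2,j-1].
  j=2: done holds; no prefix to check → satisfied.

Yes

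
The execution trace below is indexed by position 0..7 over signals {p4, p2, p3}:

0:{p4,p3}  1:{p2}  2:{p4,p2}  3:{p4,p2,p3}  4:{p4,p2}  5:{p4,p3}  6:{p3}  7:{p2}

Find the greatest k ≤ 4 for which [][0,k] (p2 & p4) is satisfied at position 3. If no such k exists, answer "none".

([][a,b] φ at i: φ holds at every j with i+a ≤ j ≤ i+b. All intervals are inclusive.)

(p2 & p4) must hold from j=3 onward; find where it first fails.
  j=3: holds
  j=4: holds
  j=5: fails
Holds on [3,4], so largest k = 1.

1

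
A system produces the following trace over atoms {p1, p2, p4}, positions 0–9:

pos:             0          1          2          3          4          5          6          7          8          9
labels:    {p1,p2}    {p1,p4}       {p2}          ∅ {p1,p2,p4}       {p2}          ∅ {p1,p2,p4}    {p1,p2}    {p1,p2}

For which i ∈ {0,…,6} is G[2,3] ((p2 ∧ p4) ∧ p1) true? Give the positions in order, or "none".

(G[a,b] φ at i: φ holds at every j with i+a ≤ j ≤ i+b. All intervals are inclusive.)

Evaluate at each i in [0,6]:
  i=0: ✗ (fails at j=2)
  i=1: ✗ (fails at j=3)
  i=2: ✗ (fails at j=5)
  i=3: ✗ (fails at j=5)
  i=4: ✗ (fails at j=6)
  i=5: ✗ (fails at j=8)
  i=6: ✗ (fails at j=8)

none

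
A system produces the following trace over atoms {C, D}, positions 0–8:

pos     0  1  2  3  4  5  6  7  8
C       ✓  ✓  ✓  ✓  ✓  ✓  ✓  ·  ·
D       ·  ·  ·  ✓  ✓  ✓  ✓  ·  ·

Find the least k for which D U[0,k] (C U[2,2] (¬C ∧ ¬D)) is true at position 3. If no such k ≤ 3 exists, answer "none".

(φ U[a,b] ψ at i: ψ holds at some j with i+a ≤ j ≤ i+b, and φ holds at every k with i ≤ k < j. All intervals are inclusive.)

2

Need earliest j ≥ 3 with (C U[2,2] (¬C ∧ ¬D)), and D at every k in [3,j-1].
  j=3: rhs fails.
  j=4: rhs fails.
  j=5: rhs holds; lhs holds on [3,4]. k = 2.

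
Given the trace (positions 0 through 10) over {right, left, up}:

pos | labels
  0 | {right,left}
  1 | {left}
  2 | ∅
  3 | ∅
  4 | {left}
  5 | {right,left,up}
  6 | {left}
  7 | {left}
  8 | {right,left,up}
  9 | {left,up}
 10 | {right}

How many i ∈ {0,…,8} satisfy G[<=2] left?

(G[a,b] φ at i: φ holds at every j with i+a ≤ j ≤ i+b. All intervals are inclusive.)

Evaluate at each i in [0,8]:
  i=0: ✗ (fails at j=2)
  i=1: ✗ (fails at j=2)
  i=2: ✗ (fails at j=2)
  i=3: ✗ (fails at j=3)
  i=4: ✓ (all of [4,6])
  i=5: ✓ (all of [5,7])
  i=6: ✓ (all of [6,8])
  i=7: ✓ (all of [7,9])
  i=8: ✗ (fails at j=10)
Positions where it holds: {4, 5, 6, 7} → 4.

4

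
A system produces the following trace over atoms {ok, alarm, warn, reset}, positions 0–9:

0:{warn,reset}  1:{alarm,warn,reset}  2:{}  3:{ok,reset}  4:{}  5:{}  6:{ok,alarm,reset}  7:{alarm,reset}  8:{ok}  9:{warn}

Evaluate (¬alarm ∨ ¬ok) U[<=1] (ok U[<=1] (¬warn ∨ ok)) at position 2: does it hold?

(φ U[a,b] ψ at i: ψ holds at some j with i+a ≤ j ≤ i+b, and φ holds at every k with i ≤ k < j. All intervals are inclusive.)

Need some j in [2,3] with (ok U[<=1] (¬warn ∨ ok)), and (¬alarm ∨ ¬ok) at every k in [2,j-1].
  j=2: (ok U[<=1] (¬warn ∨ ok)) holds; no prefix to check → satisfied.

Yes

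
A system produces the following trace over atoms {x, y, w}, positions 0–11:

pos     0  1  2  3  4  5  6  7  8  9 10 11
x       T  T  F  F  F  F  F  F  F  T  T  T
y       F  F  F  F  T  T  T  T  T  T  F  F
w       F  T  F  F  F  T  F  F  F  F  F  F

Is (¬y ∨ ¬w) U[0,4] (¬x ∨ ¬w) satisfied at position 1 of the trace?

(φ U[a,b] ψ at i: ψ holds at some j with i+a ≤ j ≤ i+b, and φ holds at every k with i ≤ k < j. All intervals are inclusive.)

Need some j in [1,5] with (¬x ∨ ¬w), and (¬y ∨ ¬w) at every k in [1,j-1].
  j=1: (¬x ∨ ¬w) false.
  j=2: (¬x ∨ ¬w) holds; (¬y ∨ ¬w) holds at every k in [1,1] → satisfied.

True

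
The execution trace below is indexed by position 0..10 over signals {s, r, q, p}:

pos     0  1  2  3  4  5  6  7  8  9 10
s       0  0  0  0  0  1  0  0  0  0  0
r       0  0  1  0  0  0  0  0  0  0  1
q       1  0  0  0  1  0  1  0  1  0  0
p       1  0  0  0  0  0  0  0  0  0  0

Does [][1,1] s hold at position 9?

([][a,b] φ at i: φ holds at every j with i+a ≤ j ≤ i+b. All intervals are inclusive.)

Check s at every j in [10,10]:
  j=10: false
Fails at j=10 → formula fails.

False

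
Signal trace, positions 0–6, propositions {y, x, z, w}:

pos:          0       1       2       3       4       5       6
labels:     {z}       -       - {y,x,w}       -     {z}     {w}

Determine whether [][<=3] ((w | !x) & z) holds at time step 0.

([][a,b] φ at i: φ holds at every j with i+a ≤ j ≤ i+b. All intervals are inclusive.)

Check ((w | !x) & z) at every j in [0,3]:
  j=0: true
  j=1: false
  j=2: false
  j=3: false
Fails at j=1 → formula fails.

Does not hold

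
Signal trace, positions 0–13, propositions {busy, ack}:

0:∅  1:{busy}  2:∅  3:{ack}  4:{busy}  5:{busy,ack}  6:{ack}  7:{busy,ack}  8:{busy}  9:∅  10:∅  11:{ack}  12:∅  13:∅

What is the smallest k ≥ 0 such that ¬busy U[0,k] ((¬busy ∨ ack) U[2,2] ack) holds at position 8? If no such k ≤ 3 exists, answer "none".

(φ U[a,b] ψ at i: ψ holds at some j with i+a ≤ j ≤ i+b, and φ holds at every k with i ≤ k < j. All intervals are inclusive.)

Need earliest j ≥ 8 with ((¬busy ∨ ack) U[2,2] ack), and ¬busy at every k in [8,j-1].
  j=8: rhs fails.
  j=9: rhs holds but lhs fails at k=8.
  j=10: rhs fails.
  j=11: rhs fails.
No witness within the range → none.

none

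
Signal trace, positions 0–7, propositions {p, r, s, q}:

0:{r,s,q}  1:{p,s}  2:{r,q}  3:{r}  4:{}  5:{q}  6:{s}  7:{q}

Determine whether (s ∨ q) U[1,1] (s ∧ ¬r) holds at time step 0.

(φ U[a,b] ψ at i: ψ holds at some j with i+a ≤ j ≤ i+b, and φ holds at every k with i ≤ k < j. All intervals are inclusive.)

Yes

Need some j in [1,1] with (s ∧ ¬r), and (s ∨ q) at every k in [0,j-1].
  j=1: (s ∧ ¬r) holds; (s ∨ q) holds at every k in [0,0] → satisfied.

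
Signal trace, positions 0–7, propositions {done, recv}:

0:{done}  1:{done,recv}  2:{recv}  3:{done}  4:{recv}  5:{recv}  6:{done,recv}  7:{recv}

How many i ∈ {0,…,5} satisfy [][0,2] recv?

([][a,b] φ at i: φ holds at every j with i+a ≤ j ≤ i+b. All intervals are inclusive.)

Evaluate at each i in [0,5]:
  i=0: ✗ (fails at j=0)
  i=1: ✗ (fails at j=3)
  i=2: ✗ (fails at j=3)
  i=3: ✗ (fails at j=3)
  i=4: ✓ (all of [4,6])
  i=5: ✓ (all of [5,7])
Positions where it holds: {4, 5} → 2.

2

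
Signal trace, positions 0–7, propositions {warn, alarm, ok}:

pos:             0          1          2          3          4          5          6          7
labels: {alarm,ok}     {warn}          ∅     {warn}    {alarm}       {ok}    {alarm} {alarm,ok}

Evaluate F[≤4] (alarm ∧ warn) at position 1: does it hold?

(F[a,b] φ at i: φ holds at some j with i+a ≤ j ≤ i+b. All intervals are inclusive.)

Check (alarm ∧ warn) at each j in [1,5]:
  j=1: false
  j=2: false
  j=3: false
  j=4: false
  j=5: false
No position in the window satisfies it → formula fails.

No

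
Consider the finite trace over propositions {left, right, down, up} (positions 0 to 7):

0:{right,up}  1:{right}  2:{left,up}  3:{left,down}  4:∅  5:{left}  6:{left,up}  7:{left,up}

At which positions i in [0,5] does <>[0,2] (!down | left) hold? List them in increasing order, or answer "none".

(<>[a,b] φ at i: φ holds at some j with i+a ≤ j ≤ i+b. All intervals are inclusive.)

Evaluate at each i in [0,5]:
  i=0: ✓ (witness j=0)
  i=1: ✓ (witness j=1)
  i=2: ✓ (witness j=2)
  i=3: ✓ (witness j=3)
  i=4: ✓ (witness j=4)
  i=5: ✓ (witness j=5)

0, 1, 2, 3, 4, 5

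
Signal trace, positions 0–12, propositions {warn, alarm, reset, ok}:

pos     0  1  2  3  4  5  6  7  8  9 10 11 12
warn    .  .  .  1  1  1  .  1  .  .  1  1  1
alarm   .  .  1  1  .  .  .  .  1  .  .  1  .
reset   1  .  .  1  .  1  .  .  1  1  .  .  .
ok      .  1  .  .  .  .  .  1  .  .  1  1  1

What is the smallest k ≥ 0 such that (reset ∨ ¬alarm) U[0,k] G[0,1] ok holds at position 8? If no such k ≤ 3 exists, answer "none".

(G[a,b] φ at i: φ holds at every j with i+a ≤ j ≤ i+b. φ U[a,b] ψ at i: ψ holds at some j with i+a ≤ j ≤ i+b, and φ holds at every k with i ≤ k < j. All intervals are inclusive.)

Need earliest j ≥ 8 with G[0,1] ok, and (reset ∨ ¬alarm) at every k in [8,j-1].
  j=8: rhs fails.
  j=9: rhs fails.
  j=10: rhs holds; lhs holds on [8,9]. k = 2.

2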